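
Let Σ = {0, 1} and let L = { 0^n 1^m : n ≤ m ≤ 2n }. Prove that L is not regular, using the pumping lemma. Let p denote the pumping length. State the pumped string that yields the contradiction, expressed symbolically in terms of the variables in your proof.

0^{p+k} 1^p

Assume L is regular. Let p be the pumping length given by the pumping lemma.
Take w = 0^p 1^p ∈ L (since p ≤ p ≤ 2p), with |w| = 2p ≥ p.
Write w = xyz as guaranteed by the lemma, with |xy| ≤ p and |y| > 0.
The first p characters of w are 0's, so xy (and hence y) consists only of 0's. Write y = 0^k, 1 ≤ k ≤ p.
Pump with i = 2: xy^2z = 0^{p+k} 1^p. Now n = p+k > p = m, so the condition n ≤ m fails. Thus xy^2z ∉ L.
This contradicts the pumping lemma, so L is not regular.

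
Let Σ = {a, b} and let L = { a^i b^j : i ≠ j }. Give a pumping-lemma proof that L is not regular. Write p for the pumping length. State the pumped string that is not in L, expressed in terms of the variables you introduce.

a^{p+p!} b^{p+p!}

Assume L is regular; let p be its pumping constant.
Choose w = a^p b^{p+p!}. Since p ≠ p+p!, w ∈ L; and |w| ≥ p.
Write w = xyz as guaranteed by the lemma, with |xy| ≤ p and |y| ≥ 1.
The first p characters of w are a's, so xy (and hence y) consists only of a's. Write y = a^k, 1 ≤ k ≤ p.
Since 1 ≤ k ≤ p, k divides p!; set t = 1 + p!/k. Then xy^t z has p + (p!/k)·k = p + p! copies of a. Now the a-count equals the b-count, so i ≠ j fails. So xy^t z = a^{p+p!} b^{p+p!} ∉ L.
This is a contradiction; hence L is not regular.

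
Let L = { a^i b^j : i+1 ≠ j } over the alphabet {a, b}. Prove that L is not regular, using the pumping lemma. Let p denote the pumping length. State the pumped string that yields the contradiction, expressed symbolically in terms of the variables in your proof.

Suppose for contradiction that L is regular, and let p be the pumping length.
Choose w = a^p b^{p+p!+1}. Since p ≠ (p+p!+1)-1 = p+p!, w ∈ L; and |w| ≥ p.
By the pumping lemma, w = xyz with |xy| ≤ p and |y| > 0.
The first p characters of w are a's, so xy (and hence y) consists only of a's. Write y = a^k, 1 ≤ k ≤ p.
Since 1 ≤ k ≤ p, k divides p!; set t = 1 + p!/k. Then xy^t z has p + (p!/k)·k = p + p! copies of a. Now the a-count is p+p! and (b-count)-1 = (p+p!+1)-1 = p+p!, so i+1 ≠ j fails. So xy^t z = a^{p+p!} b^{p+p!+1} ∉ L.
Contradiction. Therefore L is not regular.

a^{p+p!} b^{p+p!+1}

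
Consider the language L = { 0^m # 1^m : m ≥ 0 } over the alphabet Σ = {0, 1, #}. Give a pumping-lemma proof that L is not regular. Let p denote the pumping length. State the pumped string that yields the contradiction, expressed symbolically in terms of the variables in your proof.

0^{p+k} # 1^p

Toward a contradiction, assume L is regular with pumping length p.
Take w = 0^p # 1^p ∈ L with |w| = 2p+1 ≥ p.
The pumping lemma gives a decomposition w = xyz where |xy| ≤ p and y is nonempty.
Because |xy| ≤ p and w begins with p copies of 0, we have y = 0^k with 1 ≤ k ≤ p.
Pump with i = 2: xy^2z = 0^{p+k} # 1^p, which would require p+k = p. But k ≥ 1, so xy^2z ∉ L.
This is a contradiction; hence L is not regular.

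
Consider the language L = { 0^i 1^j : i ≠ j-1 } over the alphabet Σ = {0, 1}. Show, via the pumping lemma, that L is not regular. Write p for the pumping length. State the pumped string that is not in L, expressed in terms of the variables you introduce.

0^{p+p!} 1^{p+p!+1}

Toward a contradiction, assume L is regular with pumping length p.
Choose w = 0^p 1^{p+p!+1}. Since p ≠ (p+p!+1)-1 = p+p!, w ∈ L; and |w| ≥ p.
Write w = xyz as guaranteed by the lemma, with |xy| ≤ p and |y| > 0.
Because |xy| ≤ p and w begins with p copies of 0, we have y = 0^k with 1 ≤ k ≤ p.
Since 1 ≤ k ≤ p, k divides p!; set t = 1 + p!/k. Then xy^t z has p + (p!/k)·k = p + p! copies of 0. Now the 0-count is p+p! and (1-count)-1 = (p+p!+1)-1 = p+p!, so i ≠ j-1 fails. So xy^t z = 0^{p+p!} 1^{p+p!+1} ∉ L.
This is a contradiction; hence L is not regular.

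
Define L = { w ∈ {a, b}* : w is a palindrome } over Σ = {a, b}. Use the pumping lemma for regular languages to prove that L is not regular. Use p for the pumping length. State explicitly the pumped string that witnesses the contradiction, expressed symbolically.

Assume L is regular; let p be its pumping constant.
Take w = a^p b a^p, a palindrome of length 2p+1 ≥ p.
Write w = xyz as guaranteed by the lemma, with |xy| ≤ p and y is nonempty.
The first p characters of w are a's, so xy (and hence y) consists only of a's. Write y = a^k, 1 ≤ k ≤ p.
Pump with i = 2: xy^2z = a^{p+k} b a^p. Its reverse is a^p b a^{p+k}, which differs from xy^2z since k ≥ 1. So xy^2z is not a palindrome and xy^2z ∉ L.
Contradiction. Therefore L is not regular.

a^{p+k} b a^p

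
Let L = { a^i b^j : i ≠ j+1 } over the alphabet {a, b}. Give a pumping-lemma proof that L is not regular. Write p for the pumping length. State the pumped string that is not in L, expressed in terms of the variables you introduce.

Assume L is regular. Let p be the pumping length given by the pumping lemma.
Choose w = a^p b^{p+p!-1}. Since p ≠ (p+p!-1)+1 = p+p!, w ∈ L; and |w| ≥ p.
Write w = xyz as guaranteed by the lemma, with |xy| ≤ p and |y| ≥ 1.
Because |xy| ≤ p and w begins with p copies of a, we have y = a^k with 1 ≤ k ≤ p.
Since 1 ≤ k ≤ p, k divides p!; set t = 1 + p!/k. Then xy^t z has p + (p!/k)·k = p + p! copies of a. Now the a-count is p+p! and (b-count)+1 = (p+p!-1)+1 = p+p!, so i ≠ j+1 fails. So xy^t z = a^{p+p!} b^{p+p!-1} ∉ L.
Contradiction. Therefore L is not regular.

a^{p+p!} b^{p+p!-1}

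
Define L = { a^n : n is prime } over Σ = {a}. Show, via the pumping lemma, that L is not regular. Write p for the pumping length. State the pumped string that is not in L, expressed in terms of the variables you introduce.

Suppose for contradiction that L is regular, and let p be the pumping length.
Let q be a prime with q ≥ p+2 (infinitely many primes exist), and take w = a^q ∈ L with |w| = q ≥ p.
The pumping lemma gives a decomposition w = xyz where |xy| ≤ p and |y| ≥ 1.
Then y = a^k for some k with 1 ≤ k ≤ p.
Since 1 ≤ k ≤ p, |xz| = q-k. Pump with i = q+1: |xy^{q+1}z| = (q-k)+(q+1)k = q+qk = q(1+k), which is composite (both factors ≥ 2). So xy^{q+1}z = a^{q(1+k)} ∉ L.
This contradicts the pumping lemma, so L is not regular.

a^{q(1+k)}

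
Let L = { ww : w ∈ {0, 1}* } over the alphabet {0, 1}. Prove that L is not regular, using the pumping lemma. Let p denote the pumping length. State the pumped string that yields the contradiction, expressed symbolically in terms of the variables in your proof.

Assume L is regular; let p be its pumping constant.
Take w = 0^p 1^p 0^p 1^p = uu where u = 0^p1^p; then w ∈ L and |w| = 4p ≥ p.
The pumping lemma gives a decomposition w = xyz where |xy| ≤ p and |y| ≥ 1.
The first p characters of w are 0's, so xy (and hence y) consists only of 0's. Write y = 0^k, 1 ≤ k ≤ p.
Pump with i = 2: xy^2z = 0^{p+k} 1^p 0^p 1^p, of length 4p+k. Suppose this equals vv. The string starts with 0 and ends with 1, so v does too; thus the boundary between the two copies of v is a 1→0 transition. There is exactly one such transition, at position 2p+k, so |v| = 2p+k and |vv| = 4p+2k ≠ 4p+k since k ≥ 1. So xy^2z ∉ L.
This is a contradiction; hence L is not regular.

0^{p+k} 1^p 0^p 1^p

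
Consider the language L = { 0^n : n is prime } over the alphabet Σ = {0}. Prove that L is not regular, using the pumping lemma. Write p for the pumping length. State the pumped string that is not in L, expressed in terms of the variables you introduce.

0^{q(1+k)}

Toward a contradiction, assume L is regular with pumping length p.
Let q be a prime with q ≥ p+2 (infinitely many primes exist), and take w = 0^q ∈ L with |w| = q ≥ p.
The pumping lemma gives a decomposition w = xyz where |xy| ≤ p and |y| ≥ 1.
Then y = 0^k for some k with 1 ≤ k ≤ p.
Since 1 ≤ k ≤ p, |xz| = q-k. Pump with i = q+1: |xy^{q+1}z| = (q-k)+(q+1)k = q+qk = q(1+k), which is composite (both factors ≥ 2). So xy^{q+1}z = 0^{q(1+k)} ∉ L.
Contradiction. Therefore L is not regular.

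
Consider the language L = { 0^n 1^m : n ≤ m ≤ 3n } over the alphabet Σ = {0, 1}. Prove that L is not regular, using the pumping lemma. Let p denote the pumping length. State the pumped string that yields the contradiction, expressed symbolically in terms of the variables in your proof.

Assume L is regular; let p be its pumping constant.
Take w = 0^p 1^p ∈ L (since p ≤ p ≤ 3p), with |w| = 2p ≥ p.
The pumping lemma gives a decomposition w = xyz where |xy| ≤ p and y is nonempty.
Since the first p symbols of w are all 0's and |xy| ≤ p, y lies entirely in the leading 0-block: y = 0^k for some k with 1 ≤ k ≤ p.
Pump with i = 2: xy^2z = 0^{p+k} 1^p. Now n = p+k > p = m, so the condition n ≤ m fails. Thus xy^2z ∉ L.
This is a contradiction; hence L is not regular.

0^{p+k} 1^p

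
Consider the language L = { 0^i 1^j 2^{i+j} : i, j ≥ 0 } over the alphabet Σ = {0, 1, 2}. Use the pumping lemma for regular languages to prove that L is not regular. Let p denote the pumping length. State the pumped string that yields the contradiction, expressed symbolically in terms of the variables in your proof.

Assume L is regular. Let p be the pumping length given by the pumping lemma.
Take w = 0^p 1^p 2^{2p} ∈ L (with i=j=p, i+j=2p), |w| = 4p ≥ p.
By the pumping lemma, w = xyz with |xy| ≤ p and |y| ≥ 1.
The first p characters of w are 0's, so xy (and hence y) consists only of 0's. Write y = 0^k, 1 ≤ k ≤ p.
Consider xy^2z = 0^{p+k} 1^p 2^{2p}. Now the 0- and 1-counts sum to 2p+k, but the 2-count is 2p ≠ 2p+k. So xy^2z ∉ L.
Contradiction. Therefore L is not regular.

0^{p+k} 1^p 2^{2p}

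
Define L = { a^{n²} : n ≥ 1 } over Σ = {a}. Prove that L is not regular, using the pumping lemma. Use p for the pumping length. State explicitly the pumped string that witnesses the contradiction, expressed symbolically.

Suppose for contradiction that L is regular, and let p be the pumping length.
Take w = a^{p²} ∈ L with |w| = p² ≥ p.
The pumping lemma gives a decomposition w = xyz where |xy| ≤ p and |y| ≥ 1.
Then y = a^k for some k with 1 ≤ k ≤ p.
Pump with i = 2: xy^2z = a^{p²+k}. Since 1 ≤ k ≤ p, p² < p²+k ≤ p²+p < (p+1)², so p²+k lies strictly between consecutive squares and is not a perfect square. So xy^2z ∉ L.
Contradiction. Therefore L is not regular.

a^{p²+k}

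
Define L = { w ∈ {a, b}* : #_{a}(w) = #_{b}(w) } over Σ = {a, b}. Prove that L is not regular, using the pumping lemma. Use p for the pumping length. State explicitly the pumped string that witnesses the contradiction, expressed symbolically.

Toward a contradiction, assume L is regular with pumping length p.
Choose w = a^p b^p ∈ L with |w| = 2p ≥ p.
By the pumping lemma, w = xyz with |xy| ≤ p and |y| ≥ 1.
Since the first p symbols of w are all a's and |xy| ≤ p, y lies entirely in the leading a-block: y = a^k for some k with 1 ≤ k ≤ p.
Pump with i = 2: xy^2z = a^{p+k} b^p has p+k occurrences of a but only p of b. Since k ≥ 1 the counts differ, so xy^2z ∉ L.
This is a contradiction; hence L is not regular.

a^{p+k} b^p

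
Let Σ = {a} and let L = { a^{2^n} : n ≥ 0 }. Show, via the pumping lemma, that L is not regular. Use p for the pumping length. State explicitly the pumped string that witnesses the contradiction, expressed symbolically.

Assume L is regular; let p be its pumping constant.
Take w = a^{2^p} ∈ L with |w| = 2^p ≥ p.
Write w = xyz as guaranteed by the lemma, with |xy| ≤ p and |y| ≥ 1.
Then y = a^k for some k with 1 ≤ k ≤ p.
Pump with i = 2: xy^2z = a^{2^p+k}. Since 1 ≤ k ≤ p < 2^p, we have 2^p < 2^p+k < 2^{p+1}, so 2^p+k is not a power of 2. So xy^2z ∉ L.
Contradiction. Therefore L is not regular.

a^{2^p+k}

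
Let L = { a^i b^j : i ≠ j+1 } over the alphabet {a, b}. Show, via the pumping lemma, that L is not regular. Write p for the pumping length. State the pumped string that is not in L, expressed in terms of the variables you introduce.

Assume L is regular. Let p be the pumping length given by the pumping lemma.
Choose w = a^p b^{p+p!-1}. Since p ≠ (p+p!-1)+1 = p+p!, w ∈ L; and |w| ≥ p.
By the pumping lemma, w = xyz with |xy| ≤ p and y is nonempty.
Because |xy| ≤ p and w begins with p copies of a, we have y = a^k with 1 ≤ k ≤ p.
Since 1 ≤ k ≤ p, k divides p!; set t = 1 + p!/k. Then xy^t z has p + (p!/k)·k = p + p! copies of a. Now the a-count is p+p! and (b-count)+1 = (p+p!-1)+1 = p+p!, so i ≠ j+1 fails. So xy^t z = a^{p+p!} b^{p+p!-1} ∉ L.
This contradicts the pumping lemma, so L is not regular.

a^{p+p!} b^{p+p!-1}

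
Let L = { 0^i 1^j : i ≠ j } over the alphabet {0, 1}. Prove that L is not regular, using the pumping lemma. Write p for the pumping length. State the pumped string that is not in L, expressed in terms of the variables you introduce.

Suppose for contradiction that L is regular, and let p be the pumping length.
Choose w = 0^p 1^{p+p!}. Since p ≠ p+p!, w ∈ L; and |w| ≥ p.
By the pumping lemma, w = xyz with |xy| ≤ p and y is nonempty.
Because |xy| ≤ p and w begins with p copies of 0, we have y = 0^k with 1 ≤ k ≤ p.
Since 1 ≤ k ≤ p, k divides p!; set t = 1 + p!/k. Then xy^t z has p + (p!/k)·k = p + p! copies of 0. Now the 0-count equals the 1-count, so i ≠ j fails. So xy^t z = 0^{p+p!} 1^{p+p!} ∉ L.
Contradiction. Therefore L is not regular.

0^{p+p!} 1^{p+p!}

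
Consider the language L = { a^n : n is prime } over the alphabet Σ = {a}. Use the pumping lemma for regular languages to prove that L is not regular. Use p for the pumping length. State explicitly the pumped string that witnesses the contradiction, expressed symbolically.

Assume L is regular. Let p be the pumping length given by the pumping lemma.
Let q be a prime with q ≥ p+2 (infinitely many primes exist), and take w = a^q ∈ L with |w| = q ≥ p.
By the pumping lemma, w = xyz with |xy| ≤ p and |y| > 0.
Then y = a^k for some k with 1 ≤ k ≤ p.
Since 1 ≤ k ≤ p, |xz| = q-k. Pump with i = q+1: |xy^{q+1}z| = (q-k)+(q+1)k = q+qk = q(1+k), which is composite (both factors ≥ 2). So xy^{q+1}z = a^{q(1+k)} ∉ L.
Contradiction. Therefore L is not regular.

a^{q(1+k)}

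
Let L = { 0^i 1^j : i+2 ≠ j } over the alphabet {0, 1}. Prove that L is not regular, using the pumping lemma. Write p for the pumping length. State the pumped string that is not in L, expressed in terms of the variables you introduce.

Assume L is regular. Let p be the pumping length given by the pumping lemma.
Choose w = 0^p 1^{p+p!+2}. Since p ≠ (p+p!+2)-2 = p+p!, w ∈ L; and |w| ≥ p.
Write w = xyz as guaranteed by the lemma, with |xy| ≤ p and |y| ≥ 1.
Since the first p symbols of w are all 0's and |xy| ≤ p, y lies entirely in the leading 0-block: y = 0^k for some k with 1 ≤ k ≤ p.
Since 1 ≤ k ≤ p, k divides p!; set t = 1 + p!/k. Then xy^t z has p + (p!/k)·k = p + p! copies of 0. Now the 0-count is p+p! and (1-count)-2 = (p+p!+2)-2 = p+p!, so i+2 ≠ j fails. So xy^t z = 0^{p+p!} 1^{p+p!+2} ∉ L.
This contradicts the pumping lemma, so L is not regular.

0^{p+p!} 1^{p+p!+2}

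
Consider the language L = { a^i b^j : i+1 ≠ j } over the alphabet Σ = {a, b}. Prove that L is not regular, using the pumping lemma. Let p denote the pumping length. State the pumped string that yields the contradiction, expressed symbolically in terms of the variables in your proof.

a^{p+p!} b^{p+p!+1}

Assume L is regular. Let p be the pumping length given by the pumping lemma.
Choose w = a^p b^{p+p!+1}. Since p ≠ (p+p!+1)-1 = p+p!, w ∈ L; and |w| ≥ p.
By the pumping lemma, w = xyz with |xy| ≤ p and |y| > 0.
The first p characters of w are a's, so xy (and hence y) consists only of a's. Write y = a^k, 1 ≤ k ≤ p.
Since 1 ≤ k ≤ p, k divides p!; set t = 1 + p!/k. Then xy^t z has p + (p!/k)·k = p + p! copies of a. Now the a-count is p+p! and (b-count)-1 = (p+p!+1)-1 = p+p!, so i+1 ≠ j fails. So xy^t z = a^{p+p!} b^{p+p!+1} ∉ L.
This is a contradiction; hence L is not regular.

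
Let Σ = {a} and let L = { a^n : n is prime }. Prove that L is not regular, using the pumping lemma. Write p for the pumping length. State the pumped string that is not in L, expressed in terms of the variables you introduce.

Toward a contradiction, assume L is regular with pumping length p.
Let q be a prime with q ≥ p+2 (infinitely many primes exist), and take w = a^q ∈ L with |w| = q ≥ p.
Write w = xyz as guaranteed by the lemma, with |xy| ≤ p and |y| > 0.
Then y = a^k for some k with 1 ≤ k ≤ p.
Since 1 ≤ k ≤ p, |xz| = q-k. Pump with i = q+1: |xy^{q+1}z| = (q-k)+(q+1)k = q+qk = q(1+k), which is composite (both factors ≥ 2). So xy^{q+1}z = a^{q(1+k)} ∉ L.
This is a contradiction; hence L is not regular.

a^{q(1+k)}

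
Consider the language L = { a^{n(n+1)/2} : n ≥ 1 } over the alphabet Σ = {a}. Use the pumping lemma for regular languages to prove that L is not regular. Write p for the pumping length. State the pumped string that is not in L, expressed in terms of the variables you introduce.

a^{p(p+1)/2+k}

Assume L is regular; let p be its pumping constant.
Take w = a^{p(p+1)/2} ∈ L with |w| = p(p+1)/2 ≥ p.
By the pumping lemma, w = xyz with |xy| ≤ p and |y| ≥ 1.
Then y = a^k for some k with 1 ≤ k ≤ p.
Pump with i = 2: xy^2z = a^{p(p+1)/2+k}. Since 1 ≤ k ≤ p, p(p+1)/2 < p(p+1)/2+k ≤ p(p+1)/2+p < (p+1)(p+2)/2, so p(p+1)/2+k is strictly between consecutive triangular numbers. So xy^2z ∉ L.
This contradicts the pumping lemma, so L is not regular.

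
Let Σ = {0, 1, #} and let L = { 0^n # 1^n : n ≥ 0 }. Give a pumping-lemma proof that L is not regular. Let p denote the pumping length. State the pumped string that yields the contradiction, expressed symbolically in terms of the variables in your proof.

0^{p+k} # 1^p

Assume L is regular. Let p be the pumping length given by the pumping lemma.
Take w = 0^p # 1^p ∈ L with |w| = 2p+1 ≥ p.
By the pumping lemma, w = xyz with |xy| ≤ p and y is nonempty.
Because |xy| ≤ p and w begins with p copies of 0, we have y = 0^k with 1 ≤ k ≤ p.
Pump with i = 2: xy^2z = 0^{p+k} # 1^p, which would require p+k = p. But k ≥ 1, so xy^2z ∉ L.
This is a contradiction; hence L is not regular.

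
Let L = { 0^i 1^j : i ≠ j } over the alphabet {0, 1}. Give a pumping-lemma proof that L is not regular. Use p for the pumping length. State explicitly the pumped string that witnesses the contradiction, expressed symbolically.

0^{p+p!} 1^{p+p!}

Assume L is regular; let p be its pumping constant.
Choose w = 0^p 1^{p+p!}. Since p ≠ p+p!, w ∈ L; and |w| ≥ p.
By the pumping lemma, w = xyz with |xy| ≤ p and y is nonempty.
The first p characters of w are 0's, so xy (and hence y) consists only of 0's. Write y = 0^k, 1 ≤ k ≤ p.
Since 1 ≤ k ≤ p, k divides p!; set t = 1 + p!/k. Then xy^t z has p + (p!/k)·k = p + p! copies of 0. Now the 0-count equals the 1-count, so i ≠ j fails. So xy^t z = 0^{p+p!} 1^{p+p!} ∉ L.
Contradiction. Therefore L is not regular.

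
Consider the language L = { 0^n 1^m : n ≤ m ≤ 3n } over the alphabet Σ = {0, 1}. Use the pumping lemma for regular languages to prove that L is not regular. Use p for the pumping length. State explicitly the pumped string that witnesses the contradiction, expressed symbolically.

0^{p+k} 1^p

Assume L is regular; let p be its pumping constant.
Take w = 0^p 1^p ∈ L (since p ≤ p ≤ 3p), with |w| = 2p ≥ p.
Write w = xyz as guaranteed by the lemma, with |xy| ≤ p and |y| ≥ 1.
Because |xy| ≤ p and w begins with p copies of 0, we have y = 0^k with 1 ≤ k ≤ p.
Pump with i = 2: xy^2z = 0^{p+k} 1^p. Now n = p+k > p = m, so the condition n ≤ m fails. Thus xy^2z ∉ L.
This contradicts the pumping lemma, so L is not regular.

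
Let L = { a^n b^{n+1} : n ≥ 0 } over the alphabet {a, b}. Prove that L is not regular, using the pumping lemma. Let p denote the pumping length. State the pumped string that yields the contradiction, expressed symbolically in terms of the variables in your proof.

Toward a contradiction, assume L is regular with pumping length p.
Let w = a^p b^{p+1} ∈ L; note |w| = 2p+1 ≥ p.
The pumping lemma gives a decomposition w = xyz where |xy| ≤ p and |y| ≥ 1.
Since the first p symbols of w are all a's and |xy| ≤ p, y lies entirely in the leading a-block: y = a^k for some k with 1 ≤ k ≤ p.
Pump with i = 2: xy^2z = a^{p+k} b^{p+1}. For this to lie in L we would need p+1 = (p+k)+1, which forces k = 0. But k ≥ 1, so xy^2z ∉ L.
Contradiction. Therefore L is not regular.

a^{p+k} b^{p+1}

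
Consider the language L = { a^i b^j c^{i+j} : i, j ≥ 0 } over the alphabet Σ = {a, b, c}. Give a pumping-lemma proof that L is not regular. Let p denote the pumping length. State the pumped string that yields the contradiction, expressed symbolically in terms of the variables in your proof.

Assume L is regular; let p be its pumping constant.
Take w = a^p b^p c^{2p} ∈ L (with i=j=p, i+j=2p), |w| = 4p ≥ p.
Write w = xyz as guaranteed by the lemma, with |xy| ≤ p and y is nonempty.
Since the first p symbols of w are all a's and |xy| ≤ p, y lies entirely in the leading a-block: y = a^k for some k with 1 ≤ k ≤ p.
Consider xy^2z = a^{p+k} b^p c^{2p}. Now the a- and b-counts sum to 2p+k, but the c-count is 2p ≠ 2p+k. So xy^2z ∉ L.
Contradiction. Therefore L is not regular.

a^{p+k} b^p c^{2p}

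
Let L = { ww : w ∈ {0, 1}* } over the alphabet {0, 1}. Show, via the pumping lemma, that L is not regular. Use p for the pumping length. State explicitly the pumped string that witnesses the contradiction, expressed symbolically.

0^{p+k} 1^p 0^p 1^p

Suppose for contradiction that L is regular, and let p be the pumping length.
Take w = 0^p 1^p 0^p 1^p = uu where u = 0^p1^p; then w ∈ L and |w| = 4p ≥ p.
By the pumping lemma, w = xyz with |xy| ≤ p and |y| ≥ 1.
The first p characters of w are 0's, so xy (and hence y) consists only of 0's. Write y = 0^k, 1 ≤ k ≤ p.
Pump with i = 2: xy^2z = 0^{p+k} 1^p 0^p 1^p, of length 4p+k. Suppose this equals vv. The string starts with 0 and ends with 1, so v does too; thus the boundary between the two copies of v is a 1→0 transition. There is exactly one such transition, at position 2p+k, so |v| = 2p+k and |vv| = 4p+2k ≠ 4p+k since k ≥ 1. So xy^2z ∉ L.
This contradicts the pumping lemma, so L is not regular.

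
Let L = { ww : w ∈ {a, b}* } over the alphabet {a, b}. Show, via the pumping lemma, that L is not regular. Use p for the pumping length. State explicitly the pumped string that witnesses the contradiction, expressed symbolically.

a^{p+k} b^p a^p b^p

Assume L is regular. Let p be the pumping length given by the pumping lemma.
Take w = a^p b^p a^p b^p = uu where u = a^pb^p; then w ∈ L and |w| = 4p ≥ p.
Write w = xyz as guaranteed by the lemma, with |xy| ≤ p and y is nonempty.
Because |xy| ≤ p and w begins with p copies of a, we have y = a^k with 1 ≤ k ≤ p.
Pump with i = 2: xy^2z = a^{p+k} b^p a^p b^p, of length 4p+k. Suppose this equals vv. The string starts with a and ends with b, so v does too; thus the boundary between the two copies of v is a b→a transition. There is exactly one such transition, at position 2p+k, so |v| = 2p+k and |vv| = 4p+2k ≠ 4p+k since k ≥ 1. So xy^2z ∉ L.
This is a contradiction; hence L is not regular.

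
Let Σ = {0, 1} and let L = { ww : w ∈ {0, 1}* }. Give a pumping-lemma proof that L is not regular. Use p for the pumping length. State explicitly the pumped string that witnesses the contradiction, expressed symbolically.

0^{p+k} 1^p 0^p 1^p

Toward a contradiction, assume L is regular with pumping length p.
Take w = 0^p 1^p 0^p 1^p = uu where u = 0^p1^p; then w ∈ L and |w| = 4p ≥ p.
The pumping lemma gives a decomposition w = xyz where |xy| ≤ p and |y| > 0.
Because |xy| ≤ p and w begins with p copies of 0, we have y = 0^k with 1 ≤ k ≤ p.
Pump with i = 2: xy^2z = 0^{p+k} 1^p 0^p 1^p, of length 4p+k. Suppose this equals vv. The string starts with 0 and ends with 1, so v does too; thus the boundary between the two copies of v is a 1→0 transition. There is exactly one such transition, at position 2p+k, so |v| = 2p+k and |vv| = 4p+2k ≠ 4p+k since k ≥ 1. So xy^2z ∉ L.
This is a contradiction; hence L is not regular.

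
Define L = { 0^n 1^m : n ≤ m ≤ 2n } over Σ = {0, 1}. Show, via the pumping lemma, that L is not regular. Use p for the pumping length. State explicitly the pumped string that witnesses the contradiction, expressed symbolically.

0^{p+k} 1^p

Toward a contradiction, assume L is regular with pumping length p.
Take w = 0^p 1^p ∈ L (since p ≤ p ≤ 2p), with |w| = 2p ≥ p.
By the pumping lemma, w = xyz with |xy| ≤ p and |y| ≥ 1.
Because |xy| ≤ p and w begins with p copies of 0, we have y = 0^k with 1 ≤ k ≤ p.
Pump with i = 2: xy^2z = 0^{p+k} 1^p. Now n = p+k > p = m, so the condition n ≤ m fails. Thus xy^2z ∉ L.
This is a contradiction; hence L is not regular.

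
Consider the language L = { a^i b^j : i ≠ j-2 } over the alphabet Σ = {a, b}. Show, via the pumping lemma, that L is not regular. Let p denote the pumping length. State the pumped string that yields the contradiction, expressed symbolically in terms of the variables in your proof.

Assume L is regular; let p be its pumping constant.
Choose w = a^p b^{p+p!+2}. Since p ≠ (p+p!+2)-2 = p+p!, w ∈ L; and |w| ≥ p.
Write w = xyz as guaranteed by the lemma, with |xy| ≤ p and |y| > 0.
Since the first p symbols of w are all a's and |xy| ≤ p, y lies entirely in the leading a-block: y = a^k for some k with 1 ≤ k ≤ p.
Since 1 ≤ k ≤ p, k divides p!; set t = 1 + p!/k. Then xy^t z has p + (p!/k)·k = p + p! copies of a. Now the a-count is p+p! and (b-count)-2 = (p+p!+2)-2 = p+p!, so i ≠ j-2 fails. So xy^t z = a^{p+p!} b^{p+p!+2} ∉ L.
Contradiction. Therefore L is not regular.

a^{p+p!} b^{p+p!+2}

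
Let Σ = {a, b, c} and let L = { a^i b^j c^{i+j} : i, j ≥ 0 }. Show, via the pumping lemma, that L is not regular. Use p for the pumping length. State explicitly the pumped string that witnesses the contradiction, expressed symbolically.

a^{p+k} b^p c^{2p}

Assume L is regular; let p be its pumping constant.
Take w = a^p b^p c^{2p} ∈ L (with i=j=p, i+j=2p), |w| = 4p ≥ p.
By the pumping lemma, w = xyz with |xy| ≤ p and y is nonempty.
Since the first p symbols of w are all a's and |xy| ≤ p, y lies entirely in the leading a-block: y = a^k for some k with 1 ≤ k ≤ p.
Consider xy^2z = a^{p+k} b^p c^{2p}. Now the a- and b-counts sum to 2p+k, but the c-count is 2p ≠ 2p+k. So xy^2z ∉ L.
This is a contradiction; hence L is not regular.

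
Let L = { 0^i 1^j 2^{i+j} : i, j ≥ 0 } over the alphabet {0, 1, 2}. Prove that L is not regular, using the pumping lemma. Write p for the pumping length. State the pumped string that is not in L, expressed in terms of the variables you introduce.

0^{p+k} 1^p 2^{2p}

Suppose for contradiction that L is regular, and let p be the pumping length.
Take w = 0^p 1^p 2^{2p} ∈ L (with i=j=p, i+j=2p), |w| = 4p ≥ p.
The pumping lemma gives a decomposition w = xyz where |xy| ≤ p and |y| > 0.
Since the first p symbols of w are all 0's and |xy| ≤ p, y lies entirely in the leading 0-block: y = 0^k for some k with 1 ≤ k ≤ p.
Consider xy^2z = 0^{p+k} 1^p 2^{2p}. Now the 0- and 1-counts sum to 2p+k, but the 2-count is 2p ≠ 2p+k. So xy^2z ∉ L.
Contradiction. Therefore L is not regular.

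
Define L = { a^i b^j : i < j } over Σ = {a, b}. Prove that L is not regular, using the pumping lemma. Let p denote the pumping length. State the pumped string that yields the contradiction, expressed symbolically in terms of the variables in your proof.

a^{p+k} b^{p+1}

Toward a contradiction, assume L is regular with pumping length p.
Choose w = a^p b^{p+1} ∈ L, with |w| = 2p+1 ≥ p.
Write w = xyz as guaranteed by the lemma, with |xy| ≤ p and |y| ≥ 1.
Because |xy| ≤ p and w begins with p copies of a, we have y = a^k with 1 ≤ k ≤ p.
Consider xy^2z = a^{p+k} b^{p+1}. Since k ≥ 1, the a-count p+k is at least p+1, so i < j fails; thus xy^2z ∉ L.
This contradicts the pumping lemma, so L is not regular.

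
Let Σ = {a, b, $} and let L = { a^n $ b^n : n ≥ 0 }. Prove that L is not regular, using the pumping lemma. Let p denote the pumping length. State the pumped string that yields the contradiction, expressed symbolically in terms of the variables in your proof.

a^{p+k} $ b^p

Assume L is regular. Let p be the pumping length given by the pumping lemma.
Take w = a^p $ b^p ∈ L with |w| = 2p+1 ≥ p.
The pumping lemma gives a decomposition w = xyz where |xy| ≤ p and |y| ≥ 1.
Since the first p symbols of w are all a's and |xy| ≤ p, y lies entirely in the leading a-block: y = a^k for some k with 1 ≤ k ≤ p.
Pump with i = 2: xy^2z = a^{p+k} $ b^p, which would require p+k = p. But k ≥ 1, so xy^2z ∉ L.
This is a contradiction; hence L is not regular.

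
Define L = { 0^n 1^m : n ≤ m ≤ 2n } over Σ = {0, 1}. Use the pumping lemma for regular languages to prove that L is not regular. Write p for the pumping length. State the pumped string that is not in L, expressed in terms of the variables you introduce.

Assume L is regular; let p be its pumping constant.
Take w = 0^p 1^p ∈ L (since p ≤ p ≤ 2p), with |w| = 2p ≥ p.
Write w = xyz as guaranteed by the lemma, with |xy| ≤ p and |y| > 0.
Because |xy| ≤ p and w begins with p copies of 0, we have y = 0^k with 1 ≤ k ≤ p.
Pump with i = 2: xy^2z = 0^{p+k} 1^p. Now n = p+k > p = m, so the condition n ≤ m fails. Thus xy^2z ∉ L.
Contradiction. Therefore L is not regular.

0^{p+k} 1^p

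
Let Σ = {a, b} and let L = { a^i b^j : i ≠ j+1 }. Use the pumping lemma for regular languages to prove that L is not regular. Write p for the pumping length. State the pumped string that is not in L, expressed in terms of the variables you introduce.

Suppose for contradiction that L is regular, and let p be the pumping length.
Choose w = a^p b^{p+p!-1}. Since p ≠ (p+p!-1)+1 = p+p!, w ∈ L; and |w| ≥ p.
By the pumping lemma, w = xyz with |xy| ≤ p and |y| > 0.
The first p characters of w are a's, so xy (and hence y) consists only of a's. Write y = a^k, 1 ≤ k ≤ p.
Since 1 ≤ k ≤ p, k divides p!; set t = 1 + p!/k. Then xy^t z has p + (p!/k)·k = p + p! copies of a. Now the a-count is p+p! and (b-count)+1 = (p+p!-1)+1 = p+p!, so i ≠ j+1 fails. So xy^t z = a^{p+p!} b^{p+p!-1} ∉ L.
Contradiction. Therefore L is not regular.

a^{p+p!} b^{p+p!-1}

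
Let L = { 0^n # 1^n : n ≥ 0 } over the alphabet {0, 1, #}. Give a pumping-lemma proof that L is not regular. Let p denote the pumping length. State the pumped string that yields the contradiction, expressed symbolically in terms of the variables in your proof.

Assume L is regular; let p be its pumping constant.
Take w = 0^p # 1^p ∈ L with |w| = 2p+1 ≥ p.
The pumping lemma gives a decomposition w = xyz where |xy| ≤ p and |y| > 0.
Because |xy| ≤ p and w begins with p copies of 0, we have y = 0^k with 1 ≤ k ≤ p.
Pump with i = 2: xy^2z = 0^{p+k} # 1^p, which would require p+k = p. But k ≥ 1, so xy^2z ∉ L.
This contradicts the pumping lemma, so L is not regular.

0^{p+k} # 1^p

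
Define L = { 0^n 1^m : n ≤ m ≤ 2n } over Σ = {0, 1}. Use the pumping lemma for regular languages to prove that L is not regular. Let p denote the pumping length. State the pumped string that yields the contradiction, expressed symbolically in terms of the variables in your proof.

Toward a contradiction, assume L is regular with pumping length p.
Take w = 0^p 1^p ∈ L (since p ≤ p ≤ 2p), with |w| = 2p ≥ p.
Write w = xyz as guaranteed by the lemma, with |xy| ≤ p and |y| ≥ 1.
Since the first p symbols of w are all 0's and |xy| ≤ p, y lies entirely in the leading 0-block: y = 0^k for some k with 1 ≤ k ≤ p.
Pump with i = 2: xy^2z = 0^{p+k} 1^p. Now n = p+k > p = m, so the condition n ≤ m fails. Thus xy^2z ∉ L.
This contradicts the pumping lemma, so L is not regular.

0^{p+k} 1^p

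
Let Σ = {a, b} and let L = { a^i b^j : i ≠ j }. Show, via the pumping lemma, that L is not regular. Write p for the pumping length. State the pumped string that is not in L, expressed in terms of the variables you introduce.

Toward a contradiction, assume L is regular with pumping length p.
Choose w = a^p b^{p+p!}. Since p ≠ p+p!, w ∈ L; and |w| ≥ p.
Write w = xyz as guaranteed by the lemma, with |xy| ≤ p and y is nonempty.
Because |xy| ≤ p and w begins with p copies of a, we have y = a^k with 1 ≤ k ≤ p.
Since 1 ≤ k ≤ p, k divides p!; set t = 1 + p!/k. Then xy^t z has p + (p!/k)·k = p + p! copies of a. Now the a-count equals the b-count, so i ≠ j fails. So xy^t z = a^{p+p!} b^{p+p!} ∉ L.
This contradicts the pumping lemma, so L is not regular.

a^{p+p!} b^{p+p!}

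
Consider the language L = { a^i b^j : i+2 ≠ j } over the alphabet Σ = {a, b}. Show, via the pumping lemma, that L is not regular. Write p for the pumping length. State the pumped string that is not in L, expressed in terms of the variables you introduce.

a^{p+p!} b^{p+p!+2}

Toward a contradiction, assume L is regular with pumping length p.
Choose w = a^p b^{p+p!+2}. Since p ≠ (p+p!+2)-2 = p+p!, w ∈ L; and |w| ≥ p.
The pumping lemma gives a decomposition w = xyz where |xy| ≤ p and y is nonempty.
Since the first p symbols of w are all a's and |xy| ≤ p, y lies entirely in the leading a-block: y = a^k for some k with 1 ≤ k ≤ p.
Since 1 ≤ k ≤ p, k divides p!; set t = 1 + p!/k. Then xy^t z has p + (p!/k)·k = p + p! copies of a. Now the a-count is p+p! and (b-count)-2 = (p+p!+2)-2 = p+p!, so i+2 ≠ j fails. So xy^t z = a^{p+p!} b^{p+p!+2} ∉ L.
Contradiction. Therefore L is not regular.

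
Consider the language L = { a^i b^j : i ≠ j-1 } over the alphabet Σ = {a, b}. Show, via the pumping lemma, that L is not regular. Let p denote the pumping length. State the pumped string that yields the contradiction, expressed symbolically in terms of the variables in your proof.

Assume L is regular. Let p be the pumping length given by the pumping lemma.
Choose w = a^p b^{p+p!+1}. Since p ≠ (p+p!+1)-1 = p+p!, w ∈ L; and |w| ≥ p.
The pumping lemma gives a decomposition w = xyz where |xy| ≤ p and y is nonempty.
The first p characters of w are a's, so xy (and hence y) consists only of a's. Write y = a^k, 1 ≤ k ≤ p.
Since 1 ≤ k ≤ p, k divides p!; set t = 1 + p!/k. Then xy^t z has p + (p!/k)·k = p + p! copies of a. Now the a-count is p+p! and (b-count)-1 = (p+p!+1)-1 = p+p!, so i ≠ j-1 fails. So xy^t z = a^{p+p!} b^{p+p!+1} ∉ L.
Contradiction. Therefore L is not regular.

a^{p+p!} b^{p+p!+1}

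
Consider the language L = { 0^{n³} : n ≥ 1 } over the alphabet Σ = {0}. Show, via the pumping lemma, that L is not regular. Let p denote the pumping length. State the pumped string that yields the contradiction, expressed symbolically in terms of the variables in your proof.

Assume L is regular. Let p be the pumping length given by the pumping lemma.
Take w = 0^{p³} ∈ L with |w| = p³ ≥ p.
By the pumping lemma, w = xyz with |xy| ≤ p and |y| > 0.
Then y = 0^k for some k with 1 ≤ k ≤ p.
Pump with i = 2: xy^2z = 0^{p³+k}. Since 1 ≤ k ≤ p, p³ < p³+k ≤ p³+p < p³+3p²+3p+1 = (p+1)³, so p³+k is not a perfect cube. So xy^2z ∉ L.
This is a contradiction; hence L is not regular.

0^{p³+k}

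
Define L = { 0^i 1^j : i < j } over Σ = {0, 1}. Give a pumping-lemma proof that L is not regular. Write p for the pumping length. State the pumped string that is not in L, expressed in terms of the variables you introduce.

0^{p+k} 1^{p+1}

Suppose for contradiction that L is regular, and let p be the pumping length.
Choose w = 0^p 1^{p+1} ∈ L, with |w| = 2p+1 ≥ p.
Write w = xyz as guaranteed by the lemma, with |xy| ≤ p and |y| > 0.
Because |xy| ≤ p and w begins with p copies of 0, we have y = 0^k with 1 ≤ k ≤ p.
Consider xy^2z = 0^{p+k} 1^{p+1}. Since k ≥ 1, the 0-count p+k is at least p+1, so i < j fails; thus xy^2z ∉ L.
This contradicts the pumping lemma, so L is not regular.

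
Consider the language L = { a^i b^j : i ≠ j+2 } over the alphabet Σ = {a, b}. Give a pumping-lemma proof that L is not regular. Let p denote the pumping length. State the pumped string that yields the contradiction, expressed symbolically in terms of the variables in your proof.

a^{p+p!} b^{p+p!-2}

Assume L is regular. Let p be the pumping length given by the pumping lemma.
Choose w = a^p b^{p+p!-2}. Since p ≠ (p+p!-2)+2 = p+p!, w ∈ L; and |w| ≥ p.
By the pumping lemma, w = xyz with |xy| ≤ p and |y| > 0.
The first p characters of w are a's, so xy (and hence y) consists only of a's. Write y = a^k, 1 ≤ k ≤ p.
Since 1 ≤ k ≤ p, k divides p!; set t = 1 + p!/k. Then xy^t z has p + (p!/k)·k = p + p! copies of a. Now the a-count is p+p! and (b-count)+2 = (p+p!-2)+2 = p+p!, so i ≠ j+2 fails. So xy^t z = a^{p+p!} b^{p+p!-2} ∉ L.
This is a contradiction; hence L is not regular.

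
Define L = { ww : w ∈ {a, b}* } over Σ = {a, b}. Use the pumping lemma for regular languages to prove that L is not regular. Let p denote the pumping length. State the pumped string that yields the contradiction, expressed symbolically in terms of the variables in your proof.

Suppose for contradiction that L is regular, and let p be the pumping length.
Take w = a^p b^p a^p b^p = uu where u = a^pb^p; then w ∈ L and |w| = 4p ≥ p.
By the pumping lemma, w = xyz with |xy| ≤ p and |y| > 0.
Because |xy| ≤ p and w begins with p copies of a, we have y = a^k with 1 ≤ k ≤ p.
Pump with i = 2: xy^2z = a^{p+k} b^p a^p b^p, of length 4p+k. Suppose this equals vv. The string starts with a and ends with b, so v does too; thus the boundary between the two copies of v is a b→a transition. There is exactly one such transition, at position 2p+k, so |v| = 2p+k and |vv| = 4p+2k ≠ 4p+k since k ≥ 1. So xy^2z ∉ L.
This is a contradiction; hence L is not regular.

a^{p+k} b^p a^p b^p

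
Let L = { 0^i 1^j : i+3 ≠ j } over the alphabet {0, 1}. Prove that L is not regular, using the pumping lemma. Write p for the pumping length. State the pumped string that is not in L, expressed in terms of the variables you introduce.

Assume L is regular; let p be its pumping constant.
Choose w = 0^p 1^{p+p!+3}. Since p ≠ (p+p!+3)-3 = p+p!, w ∈ L; and |w| ≥ p.
By the pumping lemma, w = xyz with |xy| ≤ p and |y| ≥ 1.
Since the first p symbols of w are all 0's and |xy| ≤ p, y lies entirely in the leading 0-block: y = 0^k for some k with 1 ≤ k ≤ p.
Since 1 ≤ k ≤ p, k divides p!; set t = 1 + p!/k. Then xy^t z has p + (p!/k)·k = p + p! copies of 0. Now the 0-count is p+p! and (1-count)-3 = (p+p!+3)-3 = p+p!, so i+3 ≠ j fails. So xy^t z = 0^{p+p!} 1^{p+p!+3} ∉ L.
This is a contradiction; hence L is not regular.

0^{p+p!} 1^{p+p!+3}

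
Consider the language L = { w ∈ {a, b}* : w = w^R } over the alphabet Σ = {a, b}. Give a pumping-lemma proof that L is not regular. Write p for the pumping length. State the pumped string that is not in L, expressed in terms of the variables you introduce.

a^{p+k} b a^p

Assume L is regular. Let p be the pumping length given by the pumping lemma.
Take w = a^p b a^p, a palindrome of length 2p+1 ≥ p.
By the pumping lemma, w = xyz with |xy| ≤ p and y is nonempty.
The first p characters of w are a's, so xy (and hence y) consists only of a's. Write y = a^k, 1 ≤ k ≤ p.
Pump with i = 2: xy^2z = a^{p+k} b a^p. Its reverse is a^p b a^{p+k}, which differs from xy^2z since k ≥ 1. So xy^2z is not a palindrome and xy^2z ∉ L.
Contradiction. Therefore L is not regular.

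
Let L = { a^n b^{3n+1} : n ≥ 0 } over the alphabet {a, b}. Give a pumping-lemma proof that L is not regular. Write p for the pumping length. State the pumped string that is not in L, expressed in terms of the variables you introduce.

a^{p+k} b^{3p+1}

Toward a contradiction, assume L is regular with pumping length p.
Take w = a^p b^{3p+1}. Then w ∈ L and |w| = 4p+1 ≥ p.
The pumping lemma gives a decomposition w = xyz where |xy| ≤ p and |y| ≥ 1.
Because |xy| ≤ p and w begins with p copies of a, we have y = a^k with 1 ≤ k ≤ p.
Pump with i = 2: xy^2z = a^{p+k} b^{3p+1}. For this to lie in L we would need 3p+1 = 3(p+k)+1, which forces k = 0. But k ≥ 1, so xy^2z ∉ L.
This is a contradiction; hence L is not regular.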